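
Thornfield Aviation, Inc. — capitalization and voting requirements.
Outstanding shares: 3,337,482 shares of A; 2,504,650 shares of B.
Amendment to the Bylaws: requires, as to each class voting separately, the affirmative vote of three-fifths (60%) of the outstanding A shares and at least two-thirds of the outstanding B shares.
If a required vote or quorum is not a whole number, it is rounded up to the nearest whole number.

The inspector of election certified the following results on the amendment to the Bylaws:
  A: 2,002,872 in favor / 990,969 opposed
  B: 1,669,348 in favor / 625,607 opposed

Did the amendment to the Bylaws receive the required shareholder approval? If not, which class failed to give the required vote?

Not approved — the B shares did not give the required vote.

A: 3/5 of 3337482 = 2002489.20, rounded up to 2002490; 2,002,490 required, 2,002,872 in favor — approved.
B: 2/3 of 2504650 = 1669766.67, rounded up to 1669767; 1,669,767 required, 1,669,348 in favor — not approved.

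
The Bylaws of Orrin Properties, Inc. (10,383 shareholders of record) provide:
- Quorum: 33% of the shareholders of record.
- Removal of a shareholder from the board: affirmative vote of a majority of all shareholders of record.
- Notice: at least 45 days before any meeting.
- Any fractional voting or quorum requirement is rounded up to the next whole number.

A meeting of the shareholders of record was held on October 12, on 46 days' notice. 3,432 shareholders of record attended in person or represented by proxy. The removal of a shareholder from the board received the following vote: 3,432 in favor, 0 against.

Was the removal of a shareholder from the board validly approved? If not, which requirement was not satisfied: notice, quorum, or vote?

Notice: 46 days given; 45 required. Satisfied.
Quorum: 33% of 10,383 = 3,426.39, rounded up to 3,427; 3,432 present. Satisfied.
Vote: requires a majority of all shareholders of record (10,383); a majority of 10383 is 5192, so 5,192 needed; 3,432 in favor. Not satisfied.

Invalid — vote requirement not satisfied.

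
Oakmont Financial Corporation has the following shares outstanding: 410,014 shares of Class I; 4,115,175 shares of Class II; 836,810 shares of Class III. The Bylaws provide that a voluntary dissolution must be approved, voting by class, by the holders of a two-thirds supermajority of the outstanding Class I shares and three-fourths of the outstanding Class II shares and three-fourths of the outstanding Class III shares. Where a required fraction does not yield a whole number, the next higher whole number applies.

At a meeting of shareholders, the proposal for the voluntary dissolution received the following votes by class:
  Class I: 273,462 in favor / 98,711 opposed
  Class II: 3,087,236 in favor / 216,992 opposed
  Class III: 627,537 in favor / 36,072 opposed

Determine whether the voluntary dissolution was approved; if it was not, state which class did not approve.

Not approved — the Class III shares did not give the required vote.

Class I: 2/3 of 410014 = 273342.67, rounded up to 273343; 273,343 required, 273,462 in favor — approved.
Class II: 3/4 of 4115175 = 3086381.25, rounded up to 3086382; 3,086,382 required, 3,087,236 in favor — approved.
Class III: 3/4 of 836810 = 627607.50, rounded up to 627608; 627,608 required, 627,537 in favor — not approved.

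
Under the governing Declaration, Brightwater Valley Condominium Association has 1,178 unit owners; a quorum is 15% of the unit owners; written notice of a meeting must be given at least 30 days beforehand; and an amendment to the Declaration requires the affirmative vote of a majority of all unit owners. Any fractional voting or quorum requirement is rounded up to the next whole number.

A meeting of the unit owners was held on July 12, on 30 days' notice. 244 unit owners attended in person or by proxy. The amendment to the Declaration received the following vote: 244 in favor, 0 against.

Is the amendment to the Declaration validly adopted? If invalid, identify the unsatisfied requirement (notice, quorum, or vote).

Notice: 30 days given; 30 required. Satisfied.
Quorum: 15% of 1,178 = 176.70, rounded up to 177; 244 present. Satisfied.
Vote: requires a majority of all unit owners (1,178); a majority of 1178 is 590, so 590 needed; 244 in favor. Not satisfied.

Invalid — vote requirement not satisfied.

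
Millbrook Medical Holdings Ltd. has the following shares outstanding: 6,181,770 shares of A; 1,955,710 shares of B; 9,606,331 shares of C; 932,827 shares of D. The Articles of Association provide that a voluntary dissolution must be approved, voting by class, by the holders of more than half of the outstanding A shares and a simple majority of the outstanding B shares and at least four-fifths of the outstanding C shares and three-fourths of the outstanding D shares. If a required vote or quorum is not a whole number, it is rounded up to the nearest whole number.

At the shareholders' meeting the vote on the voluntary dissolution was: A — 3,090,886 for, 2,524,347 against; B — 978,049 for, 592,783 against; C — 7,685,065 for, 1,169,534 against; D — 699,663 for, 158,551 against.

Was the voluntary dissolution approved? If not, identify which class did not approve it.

Approved — every class gave the required vote.

A: a majority of 6181770 is 3090886; 3,090,886 required, 3,090,886 in favor — approved.
B: a majority of 1955710 is 977856; 977,856 required, 978,049 in favor — approved.
C: 4/5 of 9606331 = 7685064.80, rounded up to 7685065; 7,685,065 required, 7,685,065 in favor — approved.
D: 3/4 of 932827 = 699620.25, rounded up to 699621; 699,621 required, 699,663 in favor — approved.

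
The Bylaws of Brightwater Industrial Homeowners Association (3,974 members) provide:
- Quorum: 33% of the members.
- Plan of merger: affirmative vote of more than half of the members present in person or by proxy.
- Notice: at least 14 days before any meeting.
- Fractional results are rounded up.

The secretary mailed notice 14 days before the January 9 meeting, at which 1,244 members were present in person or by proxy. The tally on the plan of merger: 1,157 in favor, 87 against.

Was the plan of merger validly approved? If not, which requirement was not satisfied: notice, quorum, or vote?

Notice: 14 days given; 14 required. Satisfied.
Quorum: 33% of 3,974 = 1,311.42, rounded up to 1,312; 1,244 present. Not satisfied.
Vote: requires a majority of those present (1,244); a majority of 1244 is 623, so 623 needed; 1,157 in favor. Satisfied.

Invalid — quorum requirement not satisfied.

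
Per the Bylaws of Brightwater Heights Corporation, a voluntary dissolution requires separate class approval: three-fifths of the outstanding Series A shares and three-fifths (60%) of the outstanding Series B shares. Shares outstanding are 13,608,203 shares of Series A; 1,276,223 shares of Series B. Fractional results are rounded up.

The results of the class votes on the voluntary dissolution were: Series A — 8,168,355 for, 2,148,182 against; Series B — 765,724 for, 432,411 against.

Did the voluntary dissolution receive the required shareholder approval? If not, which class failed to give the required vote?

Series A: 3/5 of 13608203 = 8164921.80, rounded up to 8164922; 8,164,922 required, 8,168,355 in favor — approved.
Series B: 3/5 of 1276223 = 765733.80, rounded up to 765734; 765,734 required, 765,724 in favor — not approved.

Not approved — the Series B shares did not give the required vote.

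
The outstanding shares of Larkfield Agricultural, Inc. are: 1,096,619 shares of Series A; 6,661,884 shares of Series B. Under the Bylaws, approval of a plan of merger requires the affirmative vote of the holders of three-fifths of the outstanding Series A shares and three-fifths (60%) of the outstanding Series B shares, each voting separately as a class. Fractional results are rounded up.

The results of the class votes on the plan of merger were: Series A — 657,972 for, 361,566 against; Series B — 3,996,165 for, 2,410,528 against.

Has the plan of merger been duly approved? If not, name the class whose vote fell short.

Not approved — the Series B shares did not give the required vote.

Series A: 3/5 of 1096619 = 657971.40, rounded up to 657972; 657,972 required, 657,972 in favor — approved.
Series B: 3/5 of 6661884 = 3997130.40, rounded up to 3997131; 3,997,131 required, 3,996,165 in favor — not approved.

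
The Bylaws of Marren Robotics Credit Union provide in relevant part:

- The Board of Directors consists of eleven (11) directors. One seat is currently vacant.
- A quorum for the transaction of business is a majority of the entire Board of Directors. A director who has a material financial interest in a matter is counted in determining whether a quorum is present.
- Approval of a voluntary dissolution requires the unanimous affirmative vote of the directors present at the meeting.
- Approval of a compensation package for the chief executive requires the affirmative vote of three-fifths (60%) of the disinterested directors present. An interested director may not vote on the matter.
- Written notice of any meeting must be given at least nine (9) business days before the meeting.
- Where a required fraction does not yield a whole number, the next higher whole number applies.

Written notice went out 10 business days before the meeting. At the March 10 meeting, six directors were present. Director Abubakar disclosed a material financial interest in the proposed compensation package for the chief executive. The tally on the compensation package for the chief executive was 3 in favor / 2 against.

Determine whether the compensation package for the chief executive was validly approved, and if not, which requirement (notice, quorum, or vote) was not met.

Notice: 10 business days given; 9 required (10 ≥ 9). Satisfied.
Quorum: 6 present (interested directors count toward quorum); quorum is 6. Satisfied.
Vote: the compensation package for the chief executive requires three-fifths of the disinterested directors present (6 − 1 = 5). 3/5 of 5 = 3, so 3 affirmative votes are needed; 3 voted in favor. Satisfied.

Valid — all requirements satisfied.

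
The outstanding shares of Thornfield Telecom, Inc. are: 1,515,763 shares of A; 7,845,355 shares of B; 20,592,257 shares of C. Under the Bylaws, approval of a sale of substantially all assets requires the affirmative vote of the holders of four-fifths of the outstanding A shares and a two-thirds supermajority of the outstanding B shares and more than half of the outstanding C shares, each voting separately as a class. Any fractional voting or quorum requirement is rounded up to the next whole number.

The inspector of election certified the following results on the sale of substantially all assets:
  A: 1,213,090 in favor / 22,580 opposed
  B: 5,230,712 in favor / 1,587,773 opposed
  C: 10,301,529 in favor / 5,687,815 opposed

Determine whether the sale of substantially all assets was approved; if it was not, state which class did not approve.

A: 4/5 of 1515763 = 1212610.40, rounded up to 1212611; 1,212,611 required, 1,213,090 in favor — approved.
B: 2/3 of 7845355 = 5230236.67, rounded up to 5230237; 5,230,237 required, 5,230,712 in favor — approved.
C: a majority of 20592257 is 10296129; 10,296,129 required, 10,301,529 in favor — approved.

Approved — every class gave the required vote.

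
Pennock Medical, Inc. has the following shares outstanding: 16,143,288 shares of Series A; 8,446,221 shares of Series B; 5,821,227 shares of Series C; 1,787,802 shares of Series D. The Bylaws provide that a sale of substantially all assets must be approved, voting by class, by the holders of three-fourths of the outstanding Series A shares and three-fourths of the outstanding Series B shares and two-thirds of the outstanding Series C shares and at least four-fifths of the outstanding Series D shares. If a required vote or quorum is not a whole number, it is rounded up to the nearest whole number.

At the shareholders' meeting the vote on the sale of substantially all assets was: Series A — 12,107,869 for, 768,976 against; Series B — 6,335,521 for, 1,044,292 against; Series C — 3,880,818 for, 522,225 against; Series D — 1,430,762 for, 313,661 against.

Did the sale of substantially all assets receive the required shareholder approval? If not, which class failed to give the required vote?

Series A: 3/4 of 16143288 = 12107466; 12,107,466 required, 12,107,869 in favor — approved.
Series B: 3/4 of 8446221 = 6334665.75, rounded up to 6334666; 6,334,666 required, 6,335,521 in favor — approved.
Series C: 2/3 of 5821227 = 3880818; 3,880,818 required, 3,880,818 in favor — approved.
Series D: 4/5 of 1787802 = 1430241.60, rounded up to 1430242; 1,430,242 required, 1,430,762 in favor — approved.

Approved — every class gave the required vote.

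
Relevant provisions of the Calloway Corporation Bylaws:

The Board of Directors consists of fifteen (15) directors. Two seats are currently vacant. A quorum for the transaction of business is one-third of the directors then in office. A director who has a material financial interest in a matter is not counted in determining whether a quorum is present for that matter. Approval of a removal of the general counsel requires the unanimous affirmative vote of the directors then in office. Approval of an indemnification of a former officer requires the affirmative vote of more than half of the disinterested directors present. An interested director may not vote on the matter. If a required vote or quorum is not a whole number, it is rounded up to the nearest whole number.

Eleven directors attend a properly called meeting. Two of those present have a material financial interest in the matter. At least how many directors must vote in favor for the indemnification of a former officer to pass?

The indemnification of a former officer requires a majority of the disinterested directors present (11 − 2 = 9).
A majority of 9 is 5.

5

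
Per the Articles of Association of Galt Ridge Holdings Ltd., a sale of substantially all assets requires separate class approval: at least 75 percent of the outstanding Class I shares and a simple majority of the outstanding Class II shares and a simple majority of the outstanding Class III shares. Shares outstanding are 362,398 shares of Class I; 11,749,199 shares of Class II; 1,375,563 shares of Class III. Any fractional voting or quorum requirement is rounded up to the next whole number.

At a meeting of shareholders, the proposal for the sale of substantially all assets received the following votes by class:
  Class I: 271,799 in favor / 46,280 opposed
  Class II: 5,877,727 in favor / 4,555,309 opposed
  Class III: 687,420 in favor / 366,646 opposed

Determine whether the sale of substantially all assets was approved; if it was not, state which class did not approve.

Class I: 3/4 of 362398 = 271798.50, rounded up to 271799; 271,799 required, 271,799 in favor — approved.
Class II: a majority of 11749199 is 5874600; 5,874,600 required, 5,877,727 in favor — approved.
Class III: a majority of 1375563 is 687782; 687,782 required, 687,420 in favor — not approved.

Not approved — the Class III shares did not give the required vote.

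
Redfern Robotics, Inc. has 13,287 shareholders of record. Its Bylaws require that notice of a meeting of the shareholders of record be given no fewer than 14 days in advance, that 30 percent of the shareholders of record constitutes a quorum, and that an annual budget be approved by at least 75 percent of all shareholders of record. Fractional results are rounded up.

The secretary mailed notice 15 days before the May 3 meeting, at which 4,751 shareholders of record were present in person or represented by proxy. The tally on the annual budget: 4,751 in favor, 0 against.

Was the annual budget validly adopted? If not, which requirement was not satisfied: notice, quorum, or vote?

Notice: 15 days given; 14 required. Satisfied.
Quorum: 30% of 13,287 = 3,986.10, rounded up to 3,987; 4,751 present. Satisfied.
Vote: requires three-fourths of all shareholders of record (13,287); 3/4 of 13287 = 9965.25, rounded up to 9966, so 9,966 needed; 4,751 in favor. Not satisfied.

Invalid — vote requirement not satisfied.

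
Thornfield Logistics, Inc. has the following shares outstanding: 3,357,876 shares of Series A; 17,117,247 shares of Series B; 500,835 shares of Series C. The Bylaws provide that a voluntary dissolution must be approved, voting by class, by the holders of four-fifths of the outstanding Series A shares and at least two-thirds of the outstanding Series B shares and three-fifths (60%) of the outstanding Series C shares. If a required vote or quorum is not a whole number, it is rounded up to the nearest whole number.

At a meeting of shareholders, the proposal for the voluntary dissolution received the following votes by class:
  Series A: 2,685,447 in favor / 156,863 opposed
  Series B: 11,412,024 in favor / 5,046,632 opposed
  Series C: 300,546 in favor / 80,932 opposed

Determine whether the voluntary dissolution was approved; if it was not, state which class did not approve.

Not approved — the Series A shares did not give the required vote.

Series A: 4/5 of 3357876 = 2686300.80, rounded up to 2686301; 2,686,301 required, 2,685,447 in favor — not approved.
Series B: 2/3 of 17117247 = 11411498; 11,411,498 required, 11,412,024 in favor — approved.
Series C: 3/5 of 500835 = 300501; 300,501 required, 300,546 in favor — approved.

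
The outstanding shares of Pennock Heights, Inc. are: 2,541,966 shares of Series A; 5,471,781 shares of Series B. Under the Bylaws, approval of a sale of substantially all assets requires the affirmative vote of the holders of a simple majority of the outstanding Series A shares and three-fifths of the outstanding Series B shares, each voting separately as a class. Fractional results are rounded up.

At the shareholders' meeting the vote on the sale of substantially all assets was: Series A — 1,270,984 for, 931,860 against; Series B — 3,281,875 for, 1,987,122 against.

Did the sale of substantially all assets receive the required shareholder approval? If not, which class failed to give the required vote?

Not approved — the Series B shares did not give the required vote.

Series A: a majority of 2541966 is 1270984; 1,270,984 required, 1,270,984 in favor — approved.
Series B: 3/5 of 5471781 = 3283068.60, rounded up to 3283069; 3,283,069 required, 3,281,875 in favor — not approved.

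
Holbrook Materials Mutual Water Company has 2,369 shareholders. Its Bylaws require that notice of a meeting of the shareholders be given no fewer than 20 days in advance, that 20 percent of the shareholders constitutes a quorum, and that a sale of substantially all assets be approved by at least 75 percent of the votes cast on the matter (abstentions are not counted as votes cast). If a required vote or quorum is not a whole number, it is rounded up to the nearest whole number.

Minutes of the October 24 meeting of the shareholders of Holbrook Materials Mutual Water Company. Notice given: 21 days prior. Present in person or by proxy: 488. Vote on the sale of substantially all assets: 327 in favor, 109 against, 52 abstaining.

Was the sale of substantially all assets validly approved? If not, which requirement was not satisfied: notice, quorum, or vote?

Valid — all requirements satisfied.

Notice: 21 days given; 20 required. Satisfied.
Quorum: 20% of 2,369 = 473.80, rounded up to 474; 488 present. Satisfied.
Vote: requires three-fourths of the votes cast (488 − 52 abstaining = 436); 3/4 of 436 = 327, so 327 needed; 327 in favor. Satisfied.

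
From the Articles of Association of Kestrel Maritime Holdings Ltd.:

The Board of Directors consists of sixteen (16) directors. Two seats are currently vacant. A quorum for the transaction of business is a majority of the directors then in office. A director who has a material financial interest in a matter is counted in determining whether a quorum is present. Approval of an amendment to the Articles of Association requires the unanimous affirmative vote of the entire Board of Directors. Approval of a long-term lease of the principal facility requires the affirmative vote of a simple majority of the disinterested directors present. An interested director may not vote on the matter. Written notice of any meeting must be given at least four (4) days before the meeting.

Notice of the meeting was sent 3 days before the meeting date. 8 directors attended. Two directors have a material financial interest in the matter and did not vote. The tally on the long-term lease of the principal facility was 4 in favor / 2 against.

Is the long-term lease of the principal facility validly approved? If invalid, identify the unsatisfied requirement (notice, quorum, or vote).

Invalid — notice requirement not satisfied.

Notice: 3 days given; 4 required (3 < 4). Not satisfied.
Quorum: 8 present (interested directors count toward quorum); quorum is 8. Satisfied.
Vote: the long-term lease of the principal facility requires a majority of the disinterested directors present (8 − 2 = 6). A majority of 6 is 4, so 4 affirmative votes are needed; 4 voted in favor. Satisfied.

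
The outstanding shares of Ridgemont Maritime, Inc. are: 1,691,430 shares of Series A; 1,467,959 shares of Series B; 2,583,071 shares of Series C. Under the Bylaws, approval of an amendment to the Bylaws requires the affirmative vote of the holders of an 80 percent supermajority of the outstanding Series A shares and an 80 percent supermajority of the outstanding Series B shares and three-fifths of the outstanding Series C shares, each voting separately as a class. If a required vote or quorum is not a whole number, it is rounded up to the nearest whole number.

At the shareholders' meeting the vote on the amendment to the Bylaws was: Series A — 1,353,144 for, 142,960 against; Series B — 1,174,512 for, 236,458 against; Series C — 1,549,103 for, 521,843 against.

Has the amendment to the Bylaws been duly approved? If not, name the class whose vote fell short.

Not approved — the Series C shares did not give the required vote.

Series A: 4/5 of 1691430 = 1353144; 1,353,144 required, 1,353,144 in favor — approved.
Series B: 4/5 of 1467959 = 1174367.20, rounded up to 1174368; 1,174,368 required, 1,174,512 in favor — approved.
Series C: 3/5 of 2583071 = 1549842.60, rounded up to 1549843; 1,549,843 required, 1,549,103 in favor — not approved.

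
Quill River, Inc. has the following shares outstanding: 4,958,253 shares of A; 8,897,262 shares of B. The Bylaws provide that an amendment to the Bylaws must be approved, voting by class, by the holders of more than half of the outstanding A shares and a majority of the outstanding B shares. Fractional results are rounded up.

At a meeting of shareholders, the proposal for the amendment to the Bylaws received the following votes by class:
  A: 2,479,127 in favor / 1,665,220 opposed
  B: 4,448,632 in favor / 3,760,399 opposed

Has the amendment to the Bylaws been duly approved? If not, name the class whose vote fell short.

Approved — every class gave the required vote.

A: a majority of 4958253 is 2479127; 2,479,127 required, 2,479,127 in favor — approved.
B: a majority of 8897262 is 4448632; 4,448,632 required, 4,448,632 in favor — approved.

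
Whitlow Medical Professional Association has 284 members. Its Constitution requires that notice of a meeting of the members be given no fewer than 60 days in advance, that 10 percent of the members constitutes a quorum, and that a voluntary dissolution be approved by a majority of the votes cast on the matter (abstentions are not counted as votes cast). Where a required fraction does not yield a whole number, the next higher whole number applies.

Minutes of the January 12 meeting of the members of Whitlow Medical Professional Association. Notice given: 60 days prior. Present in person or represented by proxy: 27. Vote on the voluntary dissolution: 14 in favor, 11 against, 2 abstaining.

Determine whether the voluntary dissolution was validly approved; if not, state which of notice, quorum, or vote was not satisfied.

Notice: 60 days given; 60 required. Satisfied.
Quorum: 10% of 284 = 28.40, rounded up to 29; 27 present. Not satisfied.
Vote: requires a majority of the votes cast (27 − 2 abstaining = 25); a majority of 25 is 13, so 13 needed; 14 in favor. Satisfied.

Invalid — quorum requirement not satisfied.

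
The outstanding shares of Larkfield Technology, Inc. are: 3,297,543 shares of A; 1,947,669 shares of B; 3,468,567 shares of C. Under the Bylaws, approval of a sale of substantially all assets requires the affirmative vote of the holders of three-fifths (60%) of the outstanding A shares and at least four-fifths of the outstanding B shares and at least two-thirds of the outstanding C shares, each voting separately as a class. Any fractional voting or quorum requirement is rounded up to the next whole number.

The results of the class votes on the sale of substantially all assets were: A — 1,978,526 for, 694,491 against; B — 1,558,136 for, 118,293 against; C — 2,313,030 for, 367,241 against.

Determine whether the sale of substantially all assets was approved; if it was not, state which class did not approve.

A: 3/5 of 3297543 = 1978525.80, rounded up to 1978526; 1,978,526 required, 1,978,526 in favor — approved.
B: 4/5 of 1947669 = 1558135.20, rounded up to 1558136; 1,558,136 required, 1,558,136 in favor — approved.
C: 2/3 of 3468567 = 2312378; 2,312,378 required, 2,313,030 in favor — approved.

Approved — every class gave the required vote.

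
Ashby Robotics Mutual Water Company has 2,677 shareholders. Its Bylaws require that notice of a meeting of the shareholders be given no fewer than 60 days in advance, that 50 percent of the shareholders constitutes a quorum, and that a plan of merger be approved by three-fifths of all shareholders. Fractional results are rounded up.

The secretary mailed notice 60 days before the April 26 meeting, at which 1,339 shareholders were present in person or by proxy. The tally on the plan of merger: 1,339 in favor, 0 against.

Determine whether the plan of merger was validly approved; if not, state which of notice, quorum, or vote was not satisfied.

Invalid — vote requirement not satisfied.

Notice: 60 days given; 60 required. Satisfied.
Quorum: 50% of 2,677 = 1,338.50, rounded up to 1,339; 1,339 present. Satisfied.
Vote: requires three-fifths of all shareholders (2,677); 3/5 of 2677 = 1606.20, rounded up to 1607, so 1,607 needed; 1,339 in favor. Not satisfied.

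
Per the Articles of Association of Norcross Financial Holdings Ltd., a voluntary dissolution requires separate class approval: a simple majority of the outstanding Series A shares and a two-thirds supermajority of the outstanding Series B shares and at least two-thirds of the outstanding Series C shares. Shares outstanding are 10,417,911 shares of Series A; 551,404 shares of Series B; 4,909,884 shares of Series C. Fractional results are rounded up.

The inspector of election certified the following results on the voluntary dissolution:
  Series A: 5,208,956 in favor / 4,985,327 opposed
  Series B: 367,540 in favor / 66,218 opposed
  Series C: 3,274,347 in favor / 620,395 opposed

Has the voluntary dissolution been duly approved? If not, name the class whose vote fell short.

Not approved — the Series B shares did not give the required vote.

Series A: a majority of 10417911 is 5208956; 5,208,956 required, 5,208,956 in favor — approved.
Series B: 2/3 of 551404 = 367602.67, rounded up to 367603; 367,603 required, 367,540 in favor — not approved.
Series C: 2/3 of 4909884 = 3273256; 3,273,256 required, 3,274,347 in favor — approved.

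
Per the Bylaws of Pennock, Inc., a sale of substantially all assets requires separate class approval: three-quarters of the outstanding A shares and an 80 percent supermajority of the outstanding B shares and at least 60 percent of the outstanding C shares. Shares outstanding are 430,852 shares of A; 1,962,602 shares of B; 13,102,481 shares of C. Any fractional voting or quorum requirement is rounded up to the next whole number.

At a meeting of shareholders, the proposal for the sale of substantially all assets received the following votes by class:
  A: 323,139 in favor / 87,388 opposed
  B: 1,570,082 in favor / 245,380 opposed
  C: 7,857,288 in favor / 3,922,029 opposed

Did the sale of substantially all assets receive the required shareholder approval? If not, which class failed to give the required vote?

Not approved — the C shares did not give the required vote.

A: 3/4 of 430852 = 323139; 323,139 required, 323,139 in favor — approved.
B: 4/5 of 1962602 = 1570081.60, rounded up to 1570082; 1,570,082 required, 1,570,082 in favor — approved.
C: 3/5 of 13102481 = 7861488.60, rounded up to 7861489; 7,861,489 required, 7,857,288 in favor — not approved.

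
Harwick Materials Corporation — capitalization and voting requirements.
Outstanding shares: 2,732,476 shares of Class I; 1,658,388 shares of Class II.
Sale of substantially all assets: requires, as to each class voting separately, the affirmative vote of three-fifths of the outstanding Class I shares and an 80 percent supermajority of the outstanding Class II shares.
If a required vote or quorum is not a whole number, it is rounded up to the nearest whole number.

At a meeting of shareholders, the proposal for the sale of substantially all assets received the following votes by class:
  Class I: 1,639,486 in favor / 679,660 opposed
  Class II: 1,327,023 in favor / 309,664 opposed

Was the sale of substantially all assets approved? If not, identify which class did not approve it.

Approved — every class gave the required vote.

Class I: 3/5 of 2732476 = 1639485.60, rounded up to 1639486; 1,639,486 required, 1,639,486 in favor — approved.
Class II: 4/5 of 1658388 = 1326710.40, rounded up to 1326711; 1,326,711 required, 1,327,023 in favor — approved.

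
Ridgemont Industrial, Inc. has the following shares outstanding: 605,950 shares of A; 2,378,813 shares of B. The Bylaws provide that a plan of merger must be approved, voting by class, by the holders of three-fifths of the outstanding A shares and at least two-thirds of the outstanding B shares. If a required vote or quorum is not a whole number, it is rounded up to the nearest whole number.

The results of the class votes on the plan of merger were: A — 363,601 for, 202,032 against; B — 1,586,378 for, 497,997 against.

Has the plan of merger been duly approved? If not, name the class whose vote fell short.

A: 3/5 of 605950 = 363570; 363,570 required, 363,601 in favor — approved.
B: 2/3 of 2378813 = 1585875.33, rounded up to 1585876; 1,585,876 required, 1,586,378 in favor — approved.

Approved — every class gave the required vote.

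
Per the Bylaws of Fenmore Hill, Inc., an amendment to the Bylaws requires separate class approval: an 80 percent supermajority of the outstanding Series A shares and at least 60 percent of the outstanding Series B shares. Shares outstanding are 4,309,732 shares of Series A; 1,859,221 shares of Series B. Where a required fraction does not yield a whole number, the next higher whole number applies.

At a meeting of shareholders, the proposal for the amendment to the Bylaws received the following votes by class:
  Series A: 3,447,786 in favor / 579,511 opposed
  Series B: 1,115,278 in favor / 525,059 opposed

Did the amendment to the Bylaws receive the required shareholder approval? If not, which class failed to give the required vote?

Series A: 4/5 of 4309732 = 3447785.60, rounded up to 3447786; 3,447,786 required, 3,447,786 in favor — approved.
Series B: 3/5 of 1859221 = 1115532.60, rounded up to 1115533; 1,115,533 required, 1,115,278 in favor — not approved.

Not approved — the Series B shares did not give the required vote.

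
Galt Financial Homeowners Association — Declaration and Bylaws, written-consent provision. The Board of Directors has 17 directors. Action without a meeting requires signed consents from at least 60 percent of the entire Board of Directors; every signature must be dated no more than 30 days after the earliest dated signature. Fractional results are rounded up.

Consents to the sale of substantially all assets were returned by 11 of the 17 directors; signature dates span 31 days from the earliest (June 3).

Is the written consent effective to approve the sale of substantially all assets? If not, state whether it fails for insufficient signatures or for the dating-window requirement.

Not effective — dating-window requirement not satisfied.

Signatures required: at least 60 percent of 17 — 3/5 of 17 = 10.20, rounded up to 11, so 11 needed; 11 signed. Sufficient.
Dating window: the latest signature is 31 days after the earliest; the limit is 30 days. Outside the window.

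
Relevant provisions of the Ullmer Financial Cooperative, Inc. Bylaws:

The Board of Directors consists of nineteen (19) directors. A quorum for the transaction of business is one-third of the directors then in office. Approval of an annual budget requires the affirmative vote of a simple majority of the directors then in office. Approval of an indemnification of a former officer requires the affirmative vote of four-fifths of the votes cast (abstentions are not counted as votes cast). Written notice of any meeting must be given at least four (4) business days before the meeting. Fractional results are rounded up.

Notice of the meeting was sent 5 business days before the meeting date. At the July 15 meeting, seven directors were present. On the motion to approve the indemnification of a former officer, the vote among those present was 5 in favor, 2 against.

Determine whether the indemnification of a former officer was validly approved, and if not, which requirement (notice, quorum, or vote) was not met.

Notice: 5 business days given; 4 required (5 ≥ 4). Satisfied.
Quorum: 7 present; quorum is 7. Satisfied.
Vote: the indemnification of a former officer requires four-fifths of the votes cast (7). 4/5 of 7 = 5.60, rounded up to 6, so 6 affirmative votes are needed; 5 voted in favor. Not satisfied.

Invalid — vote requirement not satisfied.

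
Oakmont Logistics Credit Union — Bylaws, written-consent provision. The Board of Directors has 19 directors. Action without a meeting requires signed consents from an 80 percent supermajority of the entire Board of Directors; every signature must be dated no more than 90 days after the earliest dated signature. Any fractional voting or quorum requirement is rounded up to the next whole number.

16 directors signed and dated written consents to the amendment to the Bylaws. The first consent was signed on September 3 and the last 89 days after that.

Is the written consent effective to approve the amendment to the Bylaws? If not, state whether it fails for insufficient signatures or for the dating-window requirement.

Effective — both the signature and dating-window requirements are satisfied.

Signatures required: an 80 percent supermajority of 19 — 4/5 of 19 = 15.20, rounded up to 16, so 16 needed; 16 signed. Sufficient.
Dating window: the latest signature is 89 days after the earliest; the limit is 90 days. Within the window.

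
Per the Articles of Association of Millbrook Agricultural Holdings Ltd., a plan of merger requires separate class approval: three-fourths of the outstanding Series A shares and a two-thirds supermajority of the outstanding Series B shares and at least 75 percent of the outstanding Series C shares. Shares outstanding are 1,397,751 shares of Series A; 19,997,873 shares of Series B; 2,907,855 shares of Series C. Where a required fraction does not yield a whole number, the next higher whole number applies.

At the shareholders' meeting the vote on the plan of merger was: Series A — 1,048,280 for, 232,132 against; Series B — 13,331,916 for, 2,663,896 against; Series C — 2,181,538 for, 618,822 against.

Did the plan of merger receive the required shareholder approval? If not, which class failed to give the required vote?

Series A: 3/4 of 1397751 = 1048313.25, rounded up to 1048314; 1,048,314 required, 1,048,280 in favor — not approved.
Series B: 2/3 of 19997873 = 13331915.33, rounded up to 13331916; 13,331,916 required, 13,331,916 in favor — approved.
Series C: 3/4 of 2907855 = 2180891.25, rounded up to 2180892; 2,180,892 required, 2,181,538 in favor — approved.

Not approved — the Series A shares did not give the required vote.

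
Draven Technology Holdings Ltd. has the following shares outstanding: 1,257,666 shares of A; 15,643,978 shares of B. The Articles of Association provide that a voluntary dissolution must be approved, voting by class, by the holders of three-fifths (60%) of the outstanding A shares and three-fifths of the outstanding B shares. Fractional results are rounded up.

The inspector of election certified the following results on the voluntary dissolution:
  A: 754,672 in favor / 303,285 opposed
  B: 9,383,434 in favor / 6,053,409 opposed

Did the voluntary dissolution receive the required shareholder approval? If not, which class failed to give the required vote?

Not approved — the B shares did not give the required vote.

A: 3/5 of 1257666 = 754599.60, rounded up to 754600; 754,600 required, 754,672 in favor — approved.
B: 3/5 of 15643978 = 9386386.80, rounded up to 9386387; 9,386,387 required, 9,383,434 in favor — not approved.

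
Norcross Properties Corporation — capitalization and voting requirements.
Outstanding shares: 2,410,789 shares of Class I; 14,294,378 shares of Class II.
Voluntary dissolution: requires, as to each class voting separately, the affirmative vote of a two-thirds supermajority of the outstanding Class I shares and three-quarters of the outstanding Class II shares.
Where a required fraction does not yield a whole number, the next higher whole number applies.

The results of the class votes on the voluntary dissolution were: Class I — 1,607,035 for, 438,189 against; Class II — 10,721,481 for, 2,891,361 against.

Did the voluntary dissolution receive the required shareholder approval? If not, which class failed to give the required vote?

Class I: 2/3 of 2410789 = 1607192.67, rounded up to 1607193; 1,607,193 required, 1,607,035 in favor — not approved.
Class II: 3/4 of 14294378 = 10720783.50, rounded up to 10720784; 10,720,784 required, 10,721,481 in favor — approved.

Not approved — the Class I shares did not give the required vote.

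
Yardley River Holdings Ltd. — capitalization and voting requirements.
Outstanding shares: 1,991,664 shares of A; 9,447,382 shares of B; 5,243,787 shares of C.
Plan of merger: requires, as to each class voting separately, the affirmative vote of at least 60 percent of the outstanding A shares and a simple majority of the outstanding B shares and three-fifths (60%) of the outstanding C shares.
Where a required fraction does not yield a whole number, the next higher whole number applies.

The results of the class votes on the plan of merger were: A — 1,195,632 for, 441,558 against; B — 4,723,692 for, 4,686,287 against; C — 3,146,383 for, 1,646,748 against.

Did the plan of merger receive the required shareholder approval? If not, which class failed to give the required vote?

A: 3/5 of 1991664 = 1194998.40, rounded up to 1194999; 1,194,999 required, 1,195,632 in favor — approved.
B: a majority of 9447382 is 4723692; 4,723,692 required, 4,723,692 in favor — approved.
C: 3/5 of 5243787 = 3146272.20, rounded up to 3146273; 3,146,273 required, 3,146,383 in favor — approved.

Approved — every class gave the required vote.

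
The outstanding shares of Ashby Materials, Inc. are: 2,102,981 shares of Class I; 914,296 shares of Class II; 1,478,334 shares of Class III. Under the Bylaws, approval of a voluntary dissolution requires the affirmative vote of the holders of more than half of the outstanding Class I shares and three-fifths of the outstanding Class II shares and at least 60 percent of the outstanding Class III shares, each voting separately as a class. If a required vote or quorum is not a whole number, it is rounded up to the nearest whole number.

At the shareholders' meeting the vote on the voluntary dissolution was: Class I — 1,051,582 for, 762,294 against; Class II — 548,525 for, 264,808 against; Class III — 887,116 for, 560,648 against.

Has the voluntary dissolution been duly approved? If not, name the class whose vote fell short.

Class I: a majority of 2102981 is 1051491; 1,051,491 required, 1,051,582 in favor — approved.
Class II: 3/5 of 914296 = 548577.60, rounded up to 548578; 548,578 required, 548,525 in favor — not approved.
Class III: 3/5 of 1478334 = 887000.40, rounded up to 887001; 887,001 required, 887,116 in favor — approved.

Not approved — the Class II shares did not give the required vote.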